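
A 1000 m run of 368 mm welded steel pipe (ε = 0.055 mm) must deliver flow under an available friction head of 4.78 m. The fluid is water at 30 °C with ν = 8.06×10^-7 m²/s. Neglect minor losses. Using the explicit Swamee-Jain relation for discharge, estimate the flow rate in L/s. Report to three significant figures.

Swamee-Jain (Type II): Q = -0.965·√(gD⁵h_f/L)·ln[ε/(3.7D) + √(3.17ν²L/(gD³h_f))]
√(gD⁵h_f/L) = √(9.81·0.368⁵·4.78/1000) = 0.01779
ε/(3.7D) = 4.04×10^-5; √(3.17ν²L/(gD³h_f)) = 2.97×10^-5
Q = -0.965·0.01779·ln(7.008×10^-5) = 0.1642 m³/s
Check: V = 1.54 m/s, Re = 7.05×10^5, f = 0.01455, h_f = 4.81 m ≈ 4.78 m ✓

Q ≈ 164 L/s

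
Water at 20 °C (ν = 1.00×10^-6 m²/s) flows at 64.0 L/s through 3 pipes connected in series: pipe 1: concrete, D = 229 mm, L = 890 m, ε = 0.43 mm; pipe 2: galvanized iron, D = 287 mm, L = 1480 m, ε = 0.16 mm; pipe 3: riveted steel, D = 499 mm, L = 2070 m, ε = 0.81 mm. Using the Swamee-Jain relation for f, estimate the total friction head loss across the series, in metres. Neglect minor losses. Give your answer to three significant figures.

H ≈ 16.7 m

Pipe 1: V = 1.554 m/s, Re = 3.56×10^5, ε/D = 0.00188, f = 0.02370, h_1 = f(L/D)V²/2g = 11.34 m
Pipe 2: V = 0.9893 m/s, Re = 2.84×10^5, ε/D = 5.57×10^-4, f = 0.01872, h_2 = f(L/D)V²/2g = 4.816 m
Pipe 3: V = 0.3273 m/s, Re = 1.63×10^5, ε/D = 0.00162, f = 0.02359, h_3 = f(L/D)V²/2g = 0.5342 m
Series → Q common, losses add: H = Σh = 16.69 m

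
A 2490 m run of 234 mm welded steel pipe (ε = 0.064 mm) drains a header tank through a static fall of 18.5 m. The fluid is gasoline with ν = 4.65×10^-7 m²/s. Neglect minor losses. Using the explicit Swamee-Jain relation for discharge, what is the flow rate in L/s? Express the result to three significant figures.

Swamee-Jain (Type II): Q = -0.965·√(gD⁵h_f/L)·ln[ε/(3.7D) + √(3.17ν²L/(gD³h_f))]
√(gD⁵h_f/L) = √(9.81·0.234⁵·18.5/2490) = 0.007151
ε/(3.7D) = 7.39×10^-5; √(3.17ν²L/(gD³h_f)) = 2.71×10^-5
Q = -0.965·0.007151·ln(1.010×10^-4) = 0.06349 m³/s
Check: V = 1.48 m/s, Re = 7.43×10^5, f = 0.01575, h_f = 18.6 m ≈ 18.5 m ✓

Q ≈ 63.5 L/s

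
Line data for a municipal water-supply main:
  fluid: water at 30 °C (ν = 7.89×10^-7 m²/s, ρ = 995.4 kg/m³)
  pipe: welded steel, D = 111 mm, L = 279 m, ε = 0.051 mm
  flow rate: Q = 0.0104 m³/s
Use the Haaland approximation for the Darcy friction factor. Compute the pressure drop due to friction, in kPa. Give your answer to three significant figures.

Δp ≈ 27.4 kPa

V = 4Q/(πD²) = 4·0.0104/(π·0.111²) = 1.075 m/s
Re = VD/ν = 1.075·0.111/7.89×10^-7 = 1.51×10^5 → turbulent
ε/D = 0.051/111 = 4.59×10^-4
Haaland: f = 0.01894
h_f = f(L/D)V²/(2g) = 0.01894·(279/0.111)·1.075²/(2·9.81) = 2.802 m
Δp = ρg·h_f = 995.4·9.81·2.802 = 27.36 kPa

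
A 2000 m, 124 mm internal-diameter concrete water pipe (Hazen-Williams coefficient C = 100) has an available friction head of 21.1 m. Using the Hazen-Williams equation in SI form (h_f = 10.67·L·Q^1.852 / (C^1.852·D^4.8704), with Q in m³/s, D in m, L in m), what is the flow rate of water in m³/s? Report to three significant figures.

Q ≈ 0.00985 m³/s

Rearranging: Q = [h_f·C^1.852·D^4.8704 / (10.67·L)]^(1/1.852)
Q = [21.1·100^1.852·0.124^4.8704 / (10.67·2000)]^0.540 = 0.009848 m³/s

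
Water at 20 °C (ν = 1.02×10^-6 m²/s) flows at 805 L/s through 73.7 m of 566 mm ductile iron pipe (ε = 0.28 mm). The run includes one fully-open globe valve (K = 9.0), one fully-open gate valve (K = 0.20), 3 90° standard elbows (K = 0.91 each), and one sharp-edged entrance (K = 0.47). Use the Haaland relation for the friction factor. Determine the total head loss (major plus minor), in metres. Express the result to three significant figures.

H_L ≈ 7.62 m

V = 4Q/(πD²) = 3.199 m/s; V²/2g = 0.5217 m
Re = 1.78×10^6, ε/D = 4.95×10^-4 → f = 0.01695 (Haaland)
Major: h_f = f(L/D)·V²/2g = 0.01695·130.2·0.5217 = 1.151 m
Minor: ΣK = 12.4; h_m = ΣK·V²/2g = 6.469 m
Total H_L = 1.151 + 6.469 = 7.621 m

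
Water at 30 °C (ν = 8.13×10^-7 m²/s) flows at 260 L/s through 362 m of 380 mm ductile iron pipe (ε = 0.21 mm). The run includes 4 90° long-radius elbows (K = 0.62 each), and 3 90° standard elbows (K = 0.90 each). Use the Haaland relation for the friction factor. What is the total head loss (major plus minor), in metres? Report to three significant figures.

H_L ≈ 5.85 m

V = 4Q/(πD²) = 2.293 m/s; V²/2g = 0.2679 m
Re = 1.07×10^6, ε/D = 5.53×10^-4 → f = 0.01750 (Haaland)
Major: h_f = f(L/D)·V²/2g = 0.01750·952.6·0.2679 = 4.465 m
Minor: ΣK = 5.18; h_m = ΣK·V²/2g = 1.388 m
Total H_L = 4.465 + 1.388 = 5.853 m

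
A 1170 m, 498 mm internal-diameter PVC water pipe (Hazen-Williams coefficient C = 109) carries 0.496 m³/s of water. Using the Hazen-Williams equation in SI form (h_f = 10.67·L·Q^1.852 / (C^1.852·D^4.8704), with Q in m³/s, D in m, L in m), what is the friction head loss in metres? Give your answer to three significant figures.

h_f = 10.67·1170·0.496^1.852 / (109^1.852·0.498^4.8704) = 17.13 m

h_f ≈ 17.1 m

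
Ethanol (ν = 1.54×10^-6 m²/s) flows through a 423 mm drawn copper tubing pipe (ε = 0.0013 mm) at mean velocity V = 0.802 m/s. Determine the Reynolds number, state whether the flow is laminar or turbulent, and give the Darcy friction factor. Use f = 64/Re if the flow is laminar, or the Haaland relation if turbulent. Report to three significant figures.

Re = VD/ν = 0.8020·0.423/1.54×10^-6 = 2.20×10^5
Re > 4000 → turbulent; ε/D = 3.07×10^-6
Haaland: f = 0.01523

Re ≈ 2.20×10^5; turbulent; f ≈ 0.0152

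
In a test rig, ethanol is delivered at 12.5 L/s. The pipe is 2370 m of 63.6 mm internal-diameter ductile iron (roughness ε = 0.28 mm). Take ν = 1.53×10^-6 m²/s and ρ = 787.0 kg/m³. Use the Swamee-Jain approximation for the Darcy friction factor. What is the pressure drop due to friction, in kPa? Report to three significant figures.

V = 4Q/(πD²) = 4·0.0125/(π·0.0636²) = 3.935 m/s
Re = VD/ν = 3.935·0.0636/1.53×10^-6 = 1.64×10^5 → turbulent
ε/D = 0.28/63.6 = 0.00440
Swamee-Jain: f = 0.03006
h_f = f(L/D)V²/(2g) = 0.03006·(2370/0.0636)·3.935²/(2·9.81) = 883.9 m
Δp = ρg·h_f = 787.0·9.81·883.9 = 6824 kPa

Δp ≈ 6820 kPa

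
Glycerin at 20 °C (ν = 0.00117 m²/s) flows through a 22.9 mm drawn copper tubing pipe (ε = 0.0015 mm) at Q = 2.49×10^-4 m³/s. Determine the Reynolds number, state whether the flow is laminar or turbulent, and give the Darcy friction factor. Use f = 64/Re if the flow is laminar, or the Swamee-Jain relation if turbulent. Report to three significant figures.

V = 4Q/(πD²) = 0.6046 m/s
Re = VD/ν = 0.6046·0.0229/0.00117 = 11.8
Re < 2300 → laminar → f = 64/Re = 5.409

Re ≈ 11.8; laminar; f = 64/Re ≈ 5.41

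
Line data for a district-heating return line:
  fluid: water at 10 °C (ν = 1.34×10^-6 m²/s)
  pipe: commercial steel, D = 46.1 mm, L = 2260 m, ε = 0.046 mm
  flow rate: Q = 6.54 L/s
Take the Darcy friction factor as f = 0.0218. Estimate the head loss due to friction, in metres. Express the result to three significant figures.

V = 4Q/(πD²) = 4·0.00654/(π·0.0461²) = 3.918 m/s
h_f = f(L/D)V²/(2g) = 0.02180·(2260/0.0461)·3.918²/(2·9.81) = 836.3 m

h_f ≈ 836 m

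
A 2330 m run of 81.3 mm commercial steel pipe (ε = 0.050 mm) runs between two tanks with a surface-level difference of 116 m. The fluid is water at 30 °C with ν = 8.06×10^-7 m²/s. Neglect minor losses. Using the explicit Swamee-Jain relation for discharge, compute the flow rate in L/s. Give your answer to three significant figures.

Q ≈ 10.5 L/s

Swamee-Jain (Type II): Q = -0.965·√(gD⁵h_f/L)·ln[ε/(3.7D) + √(3.17ν²L/(gD³h_f))]
√(gD⁵h_f/L) = √(9.81·0.0813⁵·116/2330) = 0.001317
ε/(3.7D) = 1.66×10^-4; √(3.17ν²L/(gD³h_f)) = 8.86×10^-5
Q = -0.965·0.001317·ln(2.548×10^-4) = 0.01052 m³/s
Check: V = 2.03 m/s, Re = 2.04×10^5, f = 0.01948, h_f = 117 m ≈ 116 m ✓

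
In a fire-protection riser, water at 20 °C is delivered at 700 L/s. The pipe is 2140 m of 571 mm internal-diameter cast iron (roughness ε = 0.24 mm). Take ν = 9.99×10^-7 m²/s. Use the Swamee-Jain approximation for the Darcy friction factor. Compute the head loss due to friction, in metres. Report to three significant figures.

V = 4Q/(πD²) = 4·0.700/(π·0.571²) = 2.734 m/s
Re = VD/ν = 2.734·0.571/9.99×10^-7 = 1.56×10^6 → turbulent
ε/D = 0.24/571 = 4.20×10^-4
Swamee-Jain: f = 0.01652
h_f = f(L/D)V²/(2g) = 0.01652·(2140/0.571)·2.734²/(2·9.81) = 23.59 m

h_f ≈ 23.6 m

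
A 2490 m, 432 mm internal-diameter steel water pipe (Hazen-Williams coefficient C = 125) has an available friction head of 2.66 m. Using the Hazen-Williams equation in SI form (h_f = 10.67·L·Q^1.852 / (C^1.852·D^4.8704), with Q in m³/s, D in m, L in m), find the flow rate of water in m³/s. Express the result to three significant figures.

Q ≈ 0.0952 m³/s

Rearranging: Q = [h_f·C^1.852·D^4.8704 / (10.67·L)]^(1/1.852)
Q = [2.66·125^1.852·0.432^4.8704 / (10.67·2490)]^0.540 = 0.09523 m³/s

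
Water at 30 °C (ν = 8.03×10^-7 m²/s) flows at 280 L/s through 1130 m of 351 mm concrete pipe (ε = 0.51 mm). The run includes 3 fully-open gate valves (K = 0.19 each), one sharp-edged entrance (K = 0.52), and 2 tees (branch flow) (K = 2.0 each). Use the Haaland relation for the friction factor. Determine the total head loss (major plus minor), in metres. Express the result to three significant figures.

H_L ≈ 32.1 m

V = 4Q/(πD²) = 2.894 m/s; V²/2g = 0.4268 m
Re = 1.26×10^6, ε/D = 0.00145 → f = 0.02176 (Haaland)
Major: h_f = f(L/D)·V²/2g = 0.02176·3219·0.4268 = 29.89 m
Minor: ΣK = 5.09; h_m = ΣK·V²/2g = 2.172 m
Total H_L = 29.89 + 2.172 = 32.06 m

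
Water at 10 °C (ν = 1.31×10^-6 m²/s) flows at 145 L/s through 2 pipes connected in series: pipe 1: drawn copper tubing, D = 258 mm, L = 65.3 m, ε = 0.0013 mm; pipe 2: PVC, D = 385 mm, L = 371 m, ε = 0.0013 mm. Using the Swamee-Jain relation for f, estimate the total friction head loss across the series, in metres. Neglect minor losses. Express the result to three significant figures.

H ≈ 2.35 m

Pipe 1: V = 2.774 m/s, Re = 5.46×10^5, ε/D = 5.04×10^-6, f = 0.01297, h_1 = f(L/D)V²/2g = 1.287 m
Pipe 2: V = 1.246 m/s, Re = 3.66×10^5, ε/D = 3.38×10^-6, f = 0.01390, h_2 = f(L/D)V²/2g = 1.059 m
Series → Q common, losses add: H = Σh = 2.346 m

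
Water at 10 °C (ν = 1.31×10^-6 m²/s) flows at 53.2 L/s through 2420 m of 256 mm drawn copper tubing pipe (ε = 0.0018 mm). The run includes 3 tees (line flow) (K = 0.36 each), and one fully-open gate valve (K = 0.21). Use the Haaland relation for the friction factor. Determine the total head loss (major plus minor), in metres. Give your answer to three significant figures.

V = 4Q/(πD²) = 1.034 m/s; V²/2g = 0.05445 m
Re = 2.02×10^5, ε/D = 7.03×10^-6 → f = 0.01551 (Haaland)
Major: h_f = f(L/D)·V²/2g = 0.01551·9453·0.05445 = 7.983 m
Minor: ΣK = 1.29; h_m = ΣK·V²/2g = 0.07024 m
Total H_L = 7.983 + 0.07024 = 8.054 m

H_L ≈ 8.05 m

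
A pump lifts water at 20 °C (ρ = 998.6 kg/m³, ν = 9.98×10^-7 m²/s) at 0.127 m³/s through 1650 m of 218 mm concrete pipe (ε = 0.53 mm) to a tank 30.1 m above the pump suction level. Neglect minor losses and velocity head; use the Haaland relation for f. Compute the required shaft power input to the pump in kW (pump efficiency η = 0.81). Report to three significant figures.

P_shaft ≈ 217 kW

V = 4Q/(πD²) = 3.403 m/s; Re = 7.43×10^5; ε/D = 0.00243; f = 0.02493
h_f = f(L/D)V²/2g = 111.3 m
Total head H = z + h_f = 30.1 + 111.3 = 141.4 m
P_hyd = ρgQH = 998.6·9.81·0.127·141.4 = 175.9 kW
P_shaft = P_hyd/η = 175.9/0.81 = 217.2 kW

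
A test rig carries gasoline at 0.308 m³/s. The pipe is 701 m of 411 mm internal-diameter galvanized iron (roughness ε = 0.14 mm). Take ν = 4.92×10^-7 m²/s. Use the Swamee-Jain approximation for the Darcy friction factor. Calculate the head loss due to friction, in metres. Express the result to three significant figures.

h_f ≈ 7.39 m

V = 4Q/(πD²) = 4·0.308/(π·0.411²) = 2.322 m/s
Re = VD/ν = 2.322·0.411/4.92×10^-7 = 1.94×10^6 → turbulent
ε/D = 0.14/411 = 3.41×10^-4
Swamee-Jain: f = 0.01578
h_f = f(L/D)V²/(2g) = 0.01578·(701/0.411)·2.322²/(2·9.81) = 7.394 m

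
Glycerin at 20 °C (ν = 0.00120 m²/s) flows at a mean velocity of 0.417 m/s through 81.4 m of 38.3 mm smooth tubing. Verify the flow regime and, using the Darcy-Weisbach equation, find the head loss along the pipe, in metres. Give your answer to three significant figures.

h_f ≈ 90.6 m

Re = VD/ν = 0.417·0.03830/0.00120 = 13.3 → laminar (Re < 2300)
f = 64/Re = 4.809
h_f = f(L/D)V²/(2g) = 4.809·(81.4/0.03830)·0.417²/(2·9.81) = 90.58 m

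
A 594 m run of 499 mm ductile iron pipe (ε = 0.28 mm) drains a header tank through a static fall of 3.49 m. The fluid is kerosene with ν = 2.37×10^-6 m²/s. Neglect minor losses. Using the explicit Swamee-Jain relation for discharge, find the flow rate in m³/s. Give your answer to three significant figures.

Q ≈ 0.347 m³/s

Swamee-Jain (Type II): Q = -0.965·√(gD⁵h_f/L)·ln[ε/(3.7D) + √(3.17ν²L/(gD³h_f))]
√(gD⁵h_f/L) = √(9.81·0.499⁵·3.49/594) = 0.04223
ε/(3.7D) = 1.52×10^-4; √(3.17ν²L/(gD³h_f)) = 4.99×10^-5
Q = -0.965·0.04223·ln(2.015×10^-4) = 0.3468 m³/s
Check: V = 1.77 m/s, Re = 3.73×10^5, f = 0.01842, h_f = 3.51 m ≈ 3.49 m ✓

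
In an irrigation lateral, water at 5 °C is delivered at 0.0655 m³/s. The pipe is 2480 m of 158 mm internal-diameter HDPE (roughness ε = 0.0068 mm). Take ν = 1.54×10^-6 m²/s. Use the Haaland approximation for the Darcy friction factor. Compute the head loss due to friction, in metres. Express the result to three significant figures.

V = 4Q/(πD²) = 4·0.0655/(π·0.158²) = 3.341 m/s
Re = VD/ν = 3.341·0.158/1.54×10^-6 = 3.43×10^5 → turbulent
ε/D = 0.0068/158 = 4.30×10^-5
Haaland: f = 0.01440
h_f = f(L/D)V²/(2g) = 0.01440·(2480/0.158)·3.341²/(2·9.81) = 128.6 m

h_f ≈ 129 m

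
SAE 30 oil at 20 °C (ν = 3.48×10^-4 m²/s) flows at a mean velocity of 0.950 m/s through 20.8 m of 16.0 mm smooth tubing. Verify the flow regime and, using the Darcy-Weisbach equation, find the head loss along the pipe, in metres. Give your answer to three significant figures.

Re = VD/ν = 0.950·0.01600/3.48×10^-4 = 43.7 → laminar (Re < 2300)
f = 64/Re = 1.465
h_f = f(L/D)V²/(2g) = 1.465·(20.8/0.01600)·0.950²/(2·9.81) = 87.62 m

h_f ≈ 87.6 m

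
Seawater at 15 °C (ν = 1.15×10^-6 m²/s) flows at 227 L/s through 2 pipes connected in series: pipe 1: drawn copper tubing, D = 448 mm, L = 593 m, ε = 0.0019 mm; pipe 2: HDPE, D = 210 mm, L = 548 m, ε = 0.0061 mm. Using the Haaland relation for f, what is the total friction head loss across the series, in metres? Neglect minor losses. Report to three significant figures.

H ≈ 69.6 m

Pipe 1: V = 1.440 m/s, Re = 5.61×10^5, ε/D = 4.24×10^-6, f = 0.01285, h_1 = f(L/D)V²/2g = 1.798 m
Pipe 2: V = 6.554 m/s, Re = 1.20×10^6, ε/D = 2.90×10^-5, f = 0.01186, h_2 = f(L/D)V²/2g = 67.76 m
Series → Q common, losses add: H = Σh = 69.55 m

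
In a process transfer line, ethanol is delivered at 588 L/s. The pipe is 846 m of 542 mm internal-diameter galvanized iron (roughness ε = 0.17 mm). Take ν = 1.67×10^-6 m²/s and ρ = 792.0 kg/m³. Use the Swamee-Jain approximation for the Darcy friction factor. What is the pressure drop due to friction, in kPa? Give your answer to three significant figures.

V = 4Q/(πD²) = 4·0.588/(π·0.542²) = 2.549 m/s
Re = VD/ν = 2.549·0.542/1.67×10^-6 = 8.27×10^5 → turbulent
ε/D = 0.17/542 = 3.14×10^-4
Swamee-Jain: f = 0.01601
h_f = f(L/D)V²/(2g) = 0.01601·(846/0.542)·2.549²/(2·9.81) = 8.274 m
Δp = ρg·h_f = 792.0·9.81·8.274 = 64.29 kPa

Δp ≈ 64.3 kPa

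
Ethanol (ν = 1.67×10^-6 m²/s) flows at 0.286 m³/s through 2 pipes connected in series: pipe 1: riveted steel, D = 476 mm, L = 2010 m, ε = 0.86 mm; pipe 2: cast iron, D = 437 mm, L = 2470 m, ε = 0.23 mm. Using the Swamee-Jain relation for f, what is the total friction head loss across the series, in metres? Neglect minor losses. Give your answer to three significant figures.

Pipe 1: V = 1.607 m/s, Re = 4.58×10^5, ε/D = 0.00181, f = 0.02335, h_1 = f(L/D)V²/2g = 12.98 m
Pipe 2: V = 1.907 m/s, Re = 4.99×10^5, ε/D = 5.26×10^-4, f = 0.01794, h_2 = f(L/D)V²/2g = 18.79 m
Series → Q common, losses add: H = Σh = 31.77 m

H ≈ 31.8 m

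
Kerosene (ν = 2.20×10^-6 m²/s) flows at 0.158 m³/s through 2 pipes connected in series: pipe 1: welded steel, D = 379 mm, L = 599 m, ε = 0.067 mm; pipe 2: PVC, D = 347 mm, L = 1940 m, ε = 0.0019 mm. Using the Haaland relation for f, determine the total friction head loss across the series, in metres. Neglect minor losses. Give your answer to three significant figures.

Pipe 1: V = 1.401 m/s, Re = 2.41×10^5, ε/D = 1.77×10^-4, f = 0.01631, h_1 = f(L/D)V²/2g = 2.576 m
Pipe 2: V = 1.671 m/s, Re = 2.64×10^5, ε/D = 5.48×10^-6, f = 0.01474, h_2 = f(L/D)V²/2g = 11.72 m
Series → Q common, losses add: H = Σh = 14.30 m

H ≈ 14.3 m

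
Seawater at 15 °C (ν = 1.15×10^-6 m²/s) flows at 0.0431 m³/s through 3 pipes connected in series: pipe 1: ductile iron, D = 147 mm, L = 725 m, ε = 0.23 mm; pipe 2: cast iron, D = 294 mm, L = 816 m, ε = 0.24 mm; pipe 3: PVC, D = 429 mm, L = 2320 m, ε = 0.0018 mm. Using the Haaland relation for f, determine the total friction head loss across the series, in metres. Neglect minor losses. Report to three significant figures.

Pipe 1: V = 2.540 m/s, Re = 3.25×10^5, ε/D = 0.00156, f = 0.02259, h_1 = f(L/D)V²/2g = 36.62 m
Pipe 2: V = 0.6349 m/s, Re = 1.62×10^5, ε/D = 8.16×10^-4, f = 0.02043, h_2 = f(L/D)V²/2g = 1.165 m
Pipe 3: V = 0.2982 m/s, Re = 1.11×10^5, ε/D = 4.20×10^-6, f = 0.01745, h_3 = f(L/D)V²/2g = 0.4276 m
Series → Q common, losses add: H = Σh = 38.21 m

H ≈ 38.2 m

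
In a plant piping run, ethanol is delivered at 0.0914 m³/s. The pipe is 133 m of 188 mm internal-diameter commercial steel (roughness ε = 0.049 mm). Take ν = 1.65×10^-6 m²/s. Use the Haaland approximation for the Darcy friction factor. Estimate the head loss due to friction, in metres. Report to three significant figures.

V = 4Q/(πD²) = 4·0.0914/(π·0.188²) = 3.293 m/s
Re = VD/ν = 3.293·0.188/1.65×10^-6 = 3.75×10^5 → turbulent
ε/D = 0.049/188 = 2.61×10^-4
Haaland: f = 0.01619
h_f = f(L/D)V²/(2g) = 0.01619·(133/0.188)·3.293²/(2·9.81) = 6.328 m

h_f ≈ 6.33 m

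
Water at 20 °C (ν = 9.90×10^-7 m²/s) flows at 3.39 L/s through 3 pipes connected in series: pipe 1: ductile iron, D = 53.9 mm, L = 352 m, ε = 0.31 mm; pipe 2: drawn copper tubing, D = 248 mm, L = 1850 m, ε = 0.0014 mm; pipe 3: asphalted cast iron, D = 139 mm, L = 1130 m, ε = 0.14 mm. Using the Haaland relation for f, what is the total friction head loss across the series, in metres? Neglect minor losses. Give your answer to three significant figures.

Pipe 1: V = 1.486 m/s, Re = 8.09×10^4, ε/D = 0.00575, f = 0.03272, h_1 = f(L/D)V²/2g = 24.04 m
Pipe 2: V = 0.07018 m/s, Re = 1.76×10^4, ε/D = 5.65×10^-6, f = 0.02661, h_2 = f(L/D)V²/2g = 0.04983 m
Pipe 3: V = 0.2234 m/s, Re = 3.14×10^4, ε/D = 0.00101, f = 0.02547, h_3 = f(L/D)V²/2g = 0.5267 m
Series → Q common, losses add: H = Σh = 24.62 m

H ≈ 24.6 m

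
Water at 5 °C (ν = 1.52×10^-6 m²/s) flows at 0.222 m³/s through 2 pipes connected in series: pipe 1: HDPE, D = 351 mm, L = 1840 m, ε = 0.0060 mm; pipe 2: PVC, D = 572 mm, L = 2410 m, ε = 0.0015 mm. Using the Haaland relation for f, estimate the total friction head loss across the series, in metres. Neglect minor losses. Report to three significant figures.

H ≈ 20.7 m

Pipe 1: V = 2.294 m/s, Re = 5.30×10^5, ε/D = 1.71×10^-5, f = 0.01314, h_1 = f(L/D)V²/2g = 18.48 m
Pipe 2: V = 0.8639 m/s, Re = 3.25×10^5, ε/D = 2.62×10^-6, f = 0.01415, h_2 = f(L/D)V²/2g = 2.268 m
Series → Q common, losses add: H = Σh = 20.74 m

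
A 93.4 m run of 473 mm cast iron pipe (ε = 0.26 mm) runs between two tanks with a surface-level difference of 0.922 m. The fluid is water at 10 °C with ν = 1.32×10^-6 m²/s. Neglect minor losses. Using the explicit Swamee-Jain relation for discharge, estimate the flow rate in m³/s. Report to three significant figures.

Q ≈ 0.401 m³/s

Swamee-Jain (Type II): Q = -0.965·√(gD⁵h_f/L)·ln[ε/(3.7D) + √(3.17ν²L/(gD³h_f))]
√(gD⁵h_f/L) = √(9.81·0.473⁵·0.922/93.4) = 0.04788
ε/(3.7D) = 1.49×10^-4; √(3.17ν²L/(gD³h_f)) = 2.32×10^-5
Q = -0.965·0.04788·ln(1.718×10^-4) = 0.4006 m³/s
Check: V = 2.28 m/s, Re = 8.17×10^5, f = 0.01773, h_f = 0.928 m ≈ 0.922 m ✓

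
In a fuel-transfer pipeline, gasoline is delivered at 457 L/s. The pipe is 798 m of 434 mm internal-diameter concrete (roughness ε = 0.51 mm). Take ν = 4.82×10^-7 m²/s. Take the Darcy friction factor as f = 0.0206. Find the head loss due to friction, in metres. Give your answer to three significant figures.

V = 4Q/(πD²) = 4·0.457/(π·0.434²) = 3.089 m/s
h_f = f(L/D)V²/(2g) = 0.02060·(798/0.434)·3.089²/(2·9.81) = 18.42 m

h_f ≈ 18.4 m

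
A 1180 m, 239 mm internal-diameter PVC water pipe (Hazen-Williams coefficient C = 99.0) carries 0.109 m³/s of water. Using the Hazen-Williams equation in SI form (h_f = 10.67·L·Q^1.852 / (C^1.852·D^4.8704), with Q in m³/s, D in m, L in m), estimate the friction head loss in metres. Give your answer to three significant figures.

h_f = 10.67·1180·0.109^1.852 / (99.0^1.852·0.239^4.8704) = 44.55 m

h_f ≈ 44.6 m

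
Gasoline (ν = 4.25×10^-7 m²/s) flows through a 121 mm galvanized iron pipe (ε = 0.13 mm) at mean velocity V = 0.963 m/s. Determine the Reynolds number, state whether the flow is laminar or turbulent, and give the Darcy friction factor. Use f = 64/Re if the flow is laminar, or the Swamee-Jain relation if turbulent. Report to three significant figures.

Re ≈ 2.74×10^5; turbulent; f ≈ 0.0211

Re = VD/ν = 0.9630·0.121/4.25×10^-7 = 2.74×10^5
Re > 4000 → turbulent; ε/D = 0.00107
Swamee-Jain: f = 0.02113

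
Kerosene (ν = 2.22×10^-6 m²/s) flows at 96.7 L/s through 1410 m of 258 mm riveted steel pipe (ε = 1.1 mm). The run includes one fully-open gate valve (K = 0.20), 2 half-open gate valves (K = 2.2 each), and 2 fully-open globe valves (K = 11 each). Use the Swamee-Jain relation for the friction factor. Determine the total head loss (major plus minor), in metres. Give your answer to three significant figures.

H_L ≈ 32.9 m

V = 4Q/(πD²) = 1.850 m/s; V²/2g = 0.1744 m
Re = 2.15×10^5, ε/D = 0.00426 → f = 0.02962 (Swamee-Jain)
Major: h_f = f(L/D)·V²/2g = 0.02962·5465·0.1744 = 28.22 m
Minor: ΣK = 26.6; h_m = ΣK·V²/2g = 4.638 m
Total H_L = 28.22 + 4.638 = 32.86 m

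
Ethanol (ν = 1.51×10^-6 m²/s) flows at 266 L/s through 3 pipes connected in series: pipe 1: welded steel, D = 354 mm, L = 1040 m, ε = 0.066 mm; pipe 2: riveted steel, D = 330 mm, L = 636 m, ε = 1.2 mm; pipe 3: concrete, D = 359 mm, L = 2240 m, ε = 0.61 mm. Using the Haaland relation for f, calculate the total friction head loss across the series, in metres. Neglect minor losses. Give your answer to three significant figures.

H ≈ 92.7 m

Pipe 1: V = 2.703 m/s, Re = 6.34×10^5, ε/D = 1.86×10^-4, f = 0.01488, h_1 = f(L/D)V²/2g = 16.27 m
Pipe 2: V = 3.110 m/s, Re = 6.80×10^5, ε/D = 0.00364, f = 0.02785, h_2 = f(L/D)V²/2g = 26.46 m
Pipe 3: V = 2.628 m/s, Re = 6.25×10^5, ε/D = 0.00170, f = 0.02277, h_3 = f(L/D)V²/2g = 50.01 m
Series → Q common, losses add: H = Σh = 92.74 m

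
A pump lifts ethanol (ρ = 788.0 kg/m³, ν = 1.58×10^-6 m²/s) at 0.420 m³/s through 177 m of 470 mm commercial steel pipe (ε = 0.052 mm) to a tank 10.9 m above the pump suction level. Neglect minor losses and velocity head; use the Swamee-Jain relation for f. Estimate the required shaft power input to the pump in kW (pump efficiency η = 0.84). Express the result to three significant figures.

V = 4Q/(πD²) = 2.421 m/s; Re = 7.20×10^5; ε/D = 1.11×10^-4; f = 0.01406
h_f = f(L/D)V²/2g = 1.581 m
Total head H = z + h_f = 10.9 + 1.581 = 12.48 m
P_hyd = ρgQH = 788.0·9.81·0.420·12.48 = 40.52 kW
P_shaft = P_hyd/η = 40.52/0.84 = 48.24 kW

P_shaft ≈ 48.2 kW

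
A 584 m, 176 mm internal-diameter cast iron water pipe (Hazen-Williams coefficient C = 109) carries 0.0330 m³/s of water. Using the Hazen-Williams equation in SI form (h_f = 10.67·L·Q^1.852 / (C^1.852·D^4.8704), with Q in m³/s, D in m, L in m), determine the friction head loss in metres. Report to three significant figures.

h_f ≈ 8.96 m

h_f = 10.67·584·0.0330^1.852 / (109^1.852·0.176^4.8704) = 8.958 m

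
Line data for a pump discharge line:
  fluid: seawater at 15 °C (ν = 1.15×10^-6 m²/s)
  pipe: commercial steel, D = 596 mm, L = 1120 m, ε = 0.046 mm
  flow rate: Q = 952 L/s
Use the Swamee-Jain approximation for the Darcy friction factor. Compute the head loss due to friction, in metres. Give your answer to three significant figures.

V = 4Q/(πD²) = 4·0.952/(π·0.596²) = 3.412 m/s
Re = VD/ν = 3.412·0.596/1.15×10^-6 = 1.77×10^6 → turbulent
ε/D = 0.046/596 = 7.72×10^-5
Swamee-Jain: f = 0.01256
h_f = f(L/D)V²/(2g) = 0.01256·(1120/0.596)·3.412²/(2·9.81) = 14.01 m

h_f ≈ 14.0 m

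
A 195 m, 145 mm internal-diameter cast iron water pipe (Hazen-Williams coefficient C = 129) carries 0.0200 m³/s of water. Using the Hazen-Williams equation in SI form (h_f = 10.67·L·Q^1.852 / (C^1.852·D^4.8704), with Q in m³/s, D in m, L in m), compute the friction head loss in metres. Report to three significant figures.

h_f ≈ 2.23 m

h_f = 10.67·195·0.0200^1.852 / (129^1.852·0.145^4.8704) = 2.225 m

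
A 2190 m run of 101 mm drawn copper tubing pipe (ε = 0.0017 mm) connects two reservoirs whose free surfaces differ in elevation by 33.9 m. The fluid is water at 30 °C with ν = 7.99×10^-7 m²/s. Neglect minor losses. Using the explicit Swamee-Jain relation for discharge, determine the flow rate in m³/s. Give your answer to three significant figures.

Swamee-Jain (Type II): Q = -0.965·√(gD⁵h_f/L)·ln[ε/(3.7D) + √(3.17ν²L/(gD³h_f))]
√(gD⁵h_f/L) = √(9.81·0.101⁵·33.9/2190) = 0.001263
ε/(3.7D) = 4.55×10^-6; √(3.17ν²L/(gD³h_f)) = 1.14×10^-4
Q = -0.965·0.001263·ln(1.183×10^-4) = 0.01102 m³/s
Check: V = 1.38 m/s, Re = 1.74×10^5, f = 0.01611, h_f = 33.7 m ≈ 33.9 m ✓

Q ≈ 0.0110 m³/s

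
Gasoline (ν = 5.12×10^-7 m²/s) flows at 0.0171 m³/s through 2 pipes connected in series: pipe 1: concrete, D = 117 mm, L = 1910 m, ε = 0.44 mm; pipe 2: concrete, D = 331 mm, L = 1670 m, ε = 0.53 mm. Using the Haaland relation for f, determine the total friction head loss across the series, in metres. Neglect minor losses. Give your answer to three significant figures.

H ≈ 59.7 m

Pipe 1: V = 1.591 m/s, Re = 3.63×10^5, ε/D = 0.00376, f = 0.02825, h_1 = f(L/D)V²/2g = 59.47 m
Pipe 2: V = 0.1987 m/s, Re = 1.28×10^5, ε/D = 0.00160, f = 0.02352, h_2 = f(L/D)V²/2g = 0.2388 m
Series → Q common, losses add: H = Σh = 59.71 m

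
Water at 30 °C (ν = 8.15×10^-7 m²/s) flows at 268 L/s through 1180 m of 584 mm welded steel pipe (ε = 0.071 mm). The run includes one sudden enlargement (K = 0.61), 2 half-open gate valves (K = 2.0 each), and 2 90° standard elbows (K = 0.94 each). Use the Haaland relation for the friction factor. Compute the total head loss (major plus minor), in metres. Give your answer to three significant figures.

V = 4Q/(πD²) = 1.001 m/s; V²/2g = 0.05102 m
Re = 7.17×10^5, ε/D = 1.22×10^-4 → f = 0.01400 (Haaland)
Major: h_f = f(L/D)·V²/2g = 0.01400·2021·0.05102 = 1.443 m
Minor: ΣK = 6.49; h_m = ΣK·V²/2g = 0.3311 m
Total H_L = 1.443 + 0.3311 = 1.774 m

H_L ≈ 1.77 m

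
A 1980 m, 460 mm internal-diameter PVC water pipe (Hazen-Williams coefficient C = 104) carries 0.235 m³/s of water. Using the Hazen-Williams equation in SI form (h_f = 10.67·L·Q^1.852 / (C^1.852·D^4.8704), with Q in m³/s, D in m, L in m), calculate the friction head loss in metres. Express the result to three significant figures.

h_f = 10.67·1980·0.235^1.852 / (104^1.852·0.460^4.8704) = 11.67 m

h_f ≈ 11.7 m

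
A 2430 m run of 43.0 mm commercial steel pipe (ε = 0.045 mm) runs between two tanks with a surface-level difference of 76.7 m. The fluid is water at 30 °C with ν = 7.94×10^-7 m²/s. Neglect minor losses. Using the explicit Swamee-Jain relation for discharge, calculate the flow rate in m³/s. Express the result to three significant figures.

Q ≈ 0.00154 m³/s

Swamee-Jain (Type II): Q = -0.965·√(gD⁵h_f/L)·ln[ε/(3.7D) + √(3.17ν²L/(gD³h_f))]
√(gD⁵h_f/L) = √(9.81·0.0430⁵·76.7/2430) = 2.134×10^-4
ε/(3.7D) = 2.83×10^-4; √(3.17ν²L/(gD³h_f)) = 2.85×10^-4
Q = -0.965·2.134×10^-4·ln(5.678×10^-4) = 0.001539 m³/s
Check: V = 1.06 m/s, Re = 5.74×10^4, f = 0.02389, h_f = 77.3 m ≈ 76.7 m ✓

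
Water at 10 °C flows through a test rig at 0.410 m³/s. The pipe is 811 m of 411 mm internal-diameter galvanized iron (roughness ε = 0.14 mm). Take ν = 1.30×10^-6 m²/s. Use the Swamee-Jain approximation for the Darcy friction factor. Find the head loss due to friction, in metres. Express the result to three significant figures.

V = 4Q/(πD²) = 4·0.410/(π·0.411²) = 3.090 m/s
Re = VD/ν = 3.090·0.411/1.30×10^-6 = 9.77×10^5 → turbulent
ε/D = 0.14/411 = 3.41×10^-4
Swamee-Jain: f = 0.01612
h_f = f(L/D)V²/(2g) = 0.01612·(811/0.411)·3.090²/(2·9.81) = 15.49 m

h_f ≈ 15.5 m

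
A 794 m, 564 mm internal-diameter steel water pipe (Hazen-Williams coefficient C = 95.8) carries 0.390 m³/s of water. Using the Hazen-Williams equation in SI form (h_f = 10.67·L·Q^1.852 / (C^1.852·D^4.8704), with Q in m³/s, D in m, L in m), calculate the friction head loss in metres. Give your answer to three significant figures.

h_f ≈ 5.16 m

h_f = 10.67·794·0.390^1.852 / (95.8^1.852·0.564^4.8704) = 5.158 m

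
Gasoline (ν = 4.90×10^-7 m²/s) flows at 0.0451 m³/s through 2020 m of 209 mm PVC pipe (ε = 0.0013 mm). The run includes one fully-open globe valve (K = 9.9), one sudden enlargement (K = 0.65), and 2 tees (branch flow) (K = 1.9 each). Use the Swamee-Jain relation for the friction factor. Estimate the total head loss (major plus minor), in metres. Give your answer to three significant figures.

H_L ≈ 12.3 m

V = 4Q/(πD²) = 1.315 m/s; V²/2g = 0.08808 m
Re = 5.61×10^5, ε/D = 6.22×10^-6 → f = 0.01293 (Swamee-Jain)
Major: h_f = f(L/D)·V²/2g = 0.01293·9665·0.08808 = 11.01 m
Minor: ΣK = 14.3; h_m = ΣK·V²/2g = 1.264 m
Total H_L = 11.01 + 1.264 = 12.28 m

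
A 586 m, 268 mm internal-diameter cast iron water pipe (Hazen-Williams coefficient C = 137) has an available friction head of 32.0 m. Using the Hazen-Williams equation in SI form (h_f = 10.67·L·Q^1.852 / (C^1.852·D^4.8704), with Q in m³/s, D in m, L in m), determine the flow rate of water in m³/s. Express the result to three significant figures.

Rearranging: Q = [h_f·C^1.852·D^4.8704 / (10.67·L)]^(1/1.852)
Q = [32.0·137^1.852·0.268^4.8704 / (10.67·586)]^0.540 = 0.2488 m³/s

Q ≈ 0.249 m³/s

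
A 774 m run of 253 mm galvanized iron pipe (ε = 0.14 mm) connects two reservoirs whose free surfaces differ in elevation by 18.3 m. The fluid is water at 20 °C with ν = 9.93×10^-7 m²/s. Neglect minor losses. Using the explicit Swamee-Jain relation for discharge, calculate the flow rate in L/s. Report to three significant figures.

Swamee-Jain (Type II): Q = -0.965·√(gD⁵h_f/L)·ln[ε/(3.7D) + √(3.17ν²L/(gD³h_f))]
√(gD⁵h_f/L) = √(9.81·0.253⁵·18.3/774) = 0.01551
ε/(3.7D) = 1.50×10^-4; √(3.17ν²L/(gD³h_f)) = 2.88×10^-5
Q = -0.965·0.01551·ln(1.784×10^-4) = 0.1292 m³/s
Check: V = 2.57 m/s, Re = 6.55×10^5, f = 0.01790, h_f = 18.4 m ≈ 18.3 m ✓

Q ≈ 129 L/s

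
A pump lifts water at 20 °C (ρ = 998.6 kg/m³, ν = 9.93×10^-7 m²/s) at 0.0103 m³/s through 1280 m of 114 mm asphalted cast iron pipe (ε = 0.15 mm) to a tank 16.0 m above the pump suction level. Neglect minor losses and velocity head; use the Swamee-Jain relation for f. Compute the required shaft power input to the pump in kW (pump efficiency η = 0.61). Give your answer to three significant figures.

V = 4Q/(πD²) = 1.009 m/s; Re = 1.16×10^5; ε/D = 0.00132; f = 0.02312
h_f = f(L/D)V²/2g = 13.47 m
Total head H = z + h_f = 16.0 + 13.47 = 29.47 m
P_hyd = ρgQH = 998.6·9.81·0.0103·29.47 = 2.974 kW
P_shaft = P_hyd/η = 2.974/0.61 = 4.875 kW

P_shaft ≈ 4.87 kW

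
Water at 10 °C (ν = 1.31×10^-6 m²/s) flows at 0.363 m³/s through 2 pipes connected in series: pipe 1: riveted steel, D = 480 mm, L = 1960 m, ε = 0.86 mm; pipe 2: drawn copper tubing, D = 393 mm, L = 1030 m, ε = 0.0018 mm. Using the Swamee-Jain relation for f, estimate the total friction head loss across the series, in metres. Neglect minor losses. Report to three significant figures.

Pipe 1: V = 2.006 m/s, Re = 7.35×10^5, ε/D = 0.00179, f = 0.02311, h_1 = f(L/D)V²/2g = 19.36 m
Pipe 2: V = 2.992 m/s, Re = 8.98×10^5, ε/D = 4.58×10^-6, f = 0.01193, h_2 = f(L/D)V²/2g = 14.27 m
Series → Q common, losses add: H = Σh = 33.63 m

H ≈ 33.6 m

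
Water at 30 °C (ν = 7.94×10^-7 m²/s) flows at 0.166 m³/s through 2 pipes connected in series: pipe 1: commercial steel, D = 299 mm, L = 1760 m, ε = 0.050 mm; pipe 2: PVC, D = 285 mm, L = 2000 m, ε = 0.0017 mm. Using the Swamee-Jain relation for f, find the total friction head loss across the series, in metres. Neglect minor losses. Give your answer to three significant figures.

H ≈ 53.1 m

Pipe 1: V = 2.364 m/s, Re = 8.90×10^5, ε/D = 1.67×10^-4, f = 0.01451, h_1 = f(L/D)V²/2g = 24.32 m
Pipe 2: V = 2.602 m/s, Re = 9.34×10^5, ε/D = 5.96×10^-6, f = 0.01188, h_2 = f(L/D)V²/2g = 28.78 m
Series → Q common, losses add: H = Σh = 53.11 m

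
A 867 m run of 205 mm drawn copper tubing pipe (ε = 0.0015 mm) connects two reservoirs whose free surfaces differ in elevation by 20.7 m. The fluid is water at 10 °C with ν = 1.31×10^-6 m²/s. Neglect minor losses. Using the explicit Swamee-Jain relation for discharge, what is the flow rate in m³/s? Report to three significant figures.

Swamee-Jain (Type II): Q = -0.965·√(gD⁵h_f/L)·ln[ε/(3.7D) + √(3.17ν²L/(gD³h_f))]
√(gD⁵h_f/L) = √(9.81·0.205⁵·20.7/867) = 0.009209
ε/(3.7D) = 1.98×10^-6; √(3.17ν²L/(gD³h_f)) = 5.19×10^-5
Q = -0.965·0.009209·ln(5.390×10^-5) = 0.08734 m³/s
Check: V = 2.65 m/s, Re = 4.14×10^5, f = 0.01365, h_f = 20.6 m ≈ 20.7 m ✓

Q ≈ 0.0873 m³/s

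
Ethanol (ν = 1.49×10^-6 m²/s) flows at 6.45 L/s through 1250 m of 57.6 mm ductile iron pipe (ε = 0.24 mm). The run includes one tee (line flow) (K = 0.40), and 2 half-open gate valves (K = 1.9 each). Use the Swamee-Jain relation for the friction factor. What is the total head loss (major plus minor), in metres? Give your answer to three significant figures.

V = 4Q/(πD²) = 2.475 m/s; V²/2g = 0.3123 m
Re = 9.57×10^4, ε/D = 0.00417 → f = 0.03012 (Swamee-Jain)
Major: h_f = f(L/D)·V²/2g = 0.03012·21701·0.3123 = 204.1 m
Minor: ΣK = 4.20; h_m = ΣK·V²/2g = 1.312 m
Total H_L = 204.1 + 1.312 = 205.4 m

H_L ≈ 205 m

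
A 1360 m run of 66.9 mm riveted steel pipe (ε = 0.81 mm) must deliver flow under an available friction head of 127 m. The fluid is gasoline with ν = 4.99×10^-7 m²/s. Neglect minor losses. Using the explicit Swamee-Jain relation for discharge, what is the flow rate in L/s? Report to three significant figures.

Q ≈ 6.10 L/s

Swamee-Jain (Type II): Q = -0.965·√(gD⁵h_f/L)·ln[ε/(3.7D) + √(3.17ν²L/(gD³h_f))]
√(gD⁵h_f/L) = √(9.81·0.0669⁵·127/1360) = 0.001108
ε/(3.7D) = 0.00327; √(3.17ν²L/(gD³h_f)) = 5.36×10^-5
Q = -0.965·0.001108·ln(0.003326) = 0.006101 m³/s
Check: V = 1.74 m/s, Re = 2.33×10^5, f = 0.04084, h_f = 127 m ≈ 127 m ✓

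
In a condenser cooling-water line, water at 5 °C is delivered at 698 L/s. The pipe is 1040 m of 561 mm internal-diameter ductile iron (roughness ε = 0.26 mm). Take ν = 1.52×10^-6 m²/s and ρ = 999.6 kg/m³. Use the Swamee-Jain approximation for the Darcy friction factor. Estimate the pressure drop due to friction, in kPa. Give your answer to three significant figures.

V = 4Q/(πD²) = 4·0.698/(π·0.561²) = 2.824 m/s
Re = VD/ν = 2.824·0.561/1.52×10^-6 = 1.04×10^6 → turbulent
ε/D = 0.26/561 = 4.63×10^-4
Swamee-Jain: f = 0.01703
h_f = f(L/D)V²/(2g) = 0.01703·(1040/0.561)·2.824²/(2·9.81) = 12.83 m
Δp = ρg·h_f = 999.6·9.81·12.83 = 125.8 kPa

Δp ≈ 126 kPa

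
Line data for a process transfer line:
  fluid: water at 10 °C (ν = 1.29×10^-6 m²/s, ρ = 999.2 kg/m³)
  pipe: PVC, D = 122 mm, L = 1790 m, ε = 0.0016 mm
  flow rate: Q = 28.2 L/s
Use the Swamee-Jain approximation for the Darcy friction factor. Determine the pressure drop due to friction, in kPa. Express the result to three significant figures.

V = 4Q/(πD²) = 4·0.0282/(π·0.122²) = 2.412 m/s
Re = VD/ν = 2.412·0.122/1.29×10^-6 = 2.28×10^5 → turbulent
ε/D = 0.0016/122 = 1.31×10^-5
Swamee-Jain: f = 0.01527
h_f = f(L/D)V²/(2g) = 0.01527·(1790/0.122)·2.412²/(2·9.81) = 66.46 m
Δp = ρg·h_f = 999.2·9.81·66.46 = 651.4 kPa

Δp ≈ 651 kPa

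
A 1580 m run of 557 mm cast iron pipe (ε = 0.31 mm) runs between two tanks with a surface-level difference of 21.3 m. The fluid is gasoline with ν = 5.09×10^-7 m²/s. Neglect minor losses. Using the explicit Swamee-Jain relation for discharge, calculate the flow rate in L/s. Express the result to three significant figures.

Swamee-Jain (Type II): Q = -0.965·√(gD⁵h_f/L)·ln[ε/(3.7D) + √(3.17ν²L/(gD³h_f))]
√(gD⁵h_f/L) = √(9.81·0.557⁵·21.3/1580) = 0.08420
ε/(3.7D) = 1.50×10^-4; √(3.17ν²L/(gD³h_f)) = 5.99×10^-6
Q = -0.965·0.08420·ln(1.564×10^-4) = 0.7121 m³/s
Check: V = 2.92 m/s, Re = 3.20×10^6, f = 0.01731, h_f = 21.4 m ≈ 21.3 m ✓

Q ≈ 712 L/s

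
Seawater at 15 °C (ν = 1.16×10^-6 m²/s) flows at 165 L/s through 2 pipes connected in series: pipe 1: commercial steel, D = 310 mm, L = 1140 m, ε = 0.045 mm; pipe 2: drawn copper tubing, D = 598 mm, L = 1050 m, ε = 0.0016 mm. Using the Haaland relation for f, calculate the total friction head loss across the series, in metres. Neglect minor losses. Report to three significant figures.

H ≈ 13.5 m

Pipe 1: V = 2.186 m/s, Re = 5.84×10^5, ε/D = 1.45×10^-4, f = 0.01454, h_1 = f(L/D)V²/2g = 13.02 m
Pipe 2: V = 0.5875 m/s, Re = 3.03×10^5, ε/D = 2.68×10^-6, f = 0.01434, h_2 = f(L/D)V²/2g = 0.4429 m
Series → Q common, losses add: H = Σh = 13.46 m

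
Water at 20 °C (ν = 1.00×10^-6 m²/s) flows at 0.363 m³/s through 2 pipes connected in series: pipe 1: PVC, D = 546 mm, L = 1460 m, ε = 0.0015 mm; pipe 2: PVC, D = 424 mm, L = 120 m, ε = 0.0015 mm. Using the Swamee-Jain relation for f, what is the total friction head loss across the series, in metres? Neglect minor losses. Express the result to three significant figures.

Pipe 1: V = 1.550 m/s, Re = 8.46×10^5, ε/D = 2.75×10^-6, f = 0.01200, h_1 = f(L/D)V²/2g = 3.932 m
Pipe 2: V = 2.571 m/s, Re = 1.09×10^6, ε/D = 3.54×10^-6, f = 0.01153, h_2 = f(L/D)V²/2g = 1.100 m
Series → Q common, losses add: H = Σh = 5.031 m

H ≈ 5.03 m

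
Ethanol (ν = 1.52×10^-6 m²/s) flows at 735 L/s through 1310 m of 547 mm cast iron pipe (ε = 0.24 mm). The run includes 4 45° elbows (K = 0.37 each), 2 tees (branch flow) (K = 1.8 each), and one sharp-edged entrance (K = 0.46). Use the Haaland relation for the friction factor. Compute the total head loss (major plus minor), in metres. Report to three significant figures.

V = 4Q/(πD²) = 3.128 m/s; V²/2g = 0.4986 m
Re = 1.13×10^6, ε/D = 4.39×10^-4 → f = 0.01668 (Haaland)
Major: h_f = f(L/D)·V²/2g = 0.01668·2395·0.4986 = 19.92 m
Minor: ΣK = 5.54; h_m = ΣK·V²/2g = 2.762 m
Total H_L = 19.92 + 2.762 = 22.68 m

H_L ≈ 22.7 m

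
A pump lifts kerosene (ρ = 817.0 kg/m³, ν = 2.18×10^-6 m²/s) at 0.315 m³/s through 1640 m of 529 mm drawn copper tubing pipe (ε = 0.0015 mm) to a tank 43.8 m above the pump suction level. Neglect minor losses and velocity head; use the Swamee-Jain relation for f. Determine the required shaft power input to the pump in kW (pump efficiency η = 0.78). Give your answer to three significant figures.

V = 4Q/(πD²) = 1.433 m/s; Re = 3.48×10^5; ε/D = 2.84×10^-6; f = 0.01402
h_f = f(L/D)V²/2g = 4.551 m
Total head H = z + h_f = 43.8 + 4.551 = 48.35 m
P_hyd = ρgQH = 817.0·9.81·0.315·48.35 = 122.1 kW
P_shaft = P_hyd/η = 122.1/0.78 = 156.5 kW

P_shaft ≈ 156 kW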